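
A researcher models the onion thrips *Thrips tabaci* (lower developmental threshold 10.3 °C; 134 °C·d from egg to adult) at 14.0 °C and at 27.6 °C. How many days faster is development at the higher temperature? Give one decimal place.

28.5 days

At 14.0 °C: 134 / (14.0 − 10.3) = 134 / 3.7 = 36.216 d.
At 27.6 °C: 134 / (27.6 − 10.3) = 134 / 17.3 = 7.746 d.
Difference = |36.216 − 7.746| = 28.471 ≈ 28.5 days.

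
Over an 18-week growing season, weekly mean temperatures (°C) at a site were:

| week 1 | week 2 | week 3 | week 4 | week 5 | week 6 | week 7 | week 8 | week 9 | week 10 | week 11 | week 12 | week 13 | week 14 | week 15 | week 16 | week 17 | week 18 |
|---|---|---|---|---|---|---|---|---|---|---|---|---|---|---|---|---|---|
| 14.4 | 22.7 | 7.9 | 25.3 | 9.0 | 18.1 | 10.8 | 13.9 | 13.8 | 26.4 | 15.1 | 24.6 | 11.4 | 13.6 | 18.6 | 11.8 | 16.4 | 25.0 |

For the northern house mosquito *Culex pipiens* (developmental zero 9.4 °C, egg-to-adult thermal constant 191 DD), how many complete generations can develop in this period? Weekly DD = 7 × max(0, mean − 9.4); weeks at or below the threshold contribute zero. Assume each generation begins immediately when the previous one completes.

Weekly DD (7 × max(0, T̄ − 9.4)): 35.0, 93.1, 0.0, 111.3, 0.0, 60.9, 9.8, 31.5, 30.8, 119.0, 39.9, 106.4, 14.0, 29.4, 64.4, 16.8, 49.0, 109.2.
Season total = 920.5 DD.
Complete generations = ⌊920.5 / 191⌋ = 4.

4 generations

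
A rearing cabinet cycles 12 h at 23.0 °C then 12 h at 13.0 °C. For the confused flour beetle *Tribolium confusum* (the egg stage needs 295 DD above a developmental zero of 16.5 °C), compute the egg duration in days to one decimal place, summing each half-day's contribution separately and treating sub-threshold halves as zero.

90.8 days

Day half: max(0, 23.0 − 16.5) × 0.5 = 6.5 × 0.5 = 3.25 DD.
Night half: max(0, 13.0 − 16.5) × 0.5 = 0.0 × 0.5 = 0.00 DD.
Per 24 h: 3.25 DD/day.
Duration = 295 / 3.25 = 90.769 ≈ 90.8 days.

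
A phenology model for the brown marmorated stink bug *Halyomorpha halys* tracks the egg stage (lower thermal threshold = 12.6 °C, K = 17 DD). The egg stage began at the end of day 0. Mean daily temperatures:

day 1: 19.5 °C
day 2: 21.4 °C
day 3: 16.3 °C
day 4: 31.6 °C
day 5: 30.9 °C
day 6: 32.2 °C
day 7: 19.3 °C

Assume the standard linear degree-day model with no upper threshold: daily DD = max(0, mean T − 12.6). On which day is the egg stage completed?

day 3

Daily DD above 12.6 °C: 6.9, 8.8, 3.7, 19.0, 18.3, 19.6, 6.7.
Cumulative: 6.9, 15.7, 19.4, 38.4, 56.7, 76.3, 83.0.
The total first reaches 17 DD on day 3.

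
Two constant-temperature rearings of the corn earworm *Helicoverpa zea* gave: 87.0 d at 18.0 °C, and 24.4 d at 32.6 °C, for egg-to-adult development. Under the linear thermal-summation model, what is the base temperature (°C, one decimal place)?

Under the model K = D·(T − T_b), so D₁·(T₁ − T_b) = D₂·(T₂ − T_b).
87.0·(18.0 − T_b) = 24.4·(32.6 − T_b)
T_b = (87.0·18.0 − 24.4·32.6) / (87.0 − 24.4) = 770.56 / 62.6 = 12.309 °C ≈ 12.3 °C.

12.3 °C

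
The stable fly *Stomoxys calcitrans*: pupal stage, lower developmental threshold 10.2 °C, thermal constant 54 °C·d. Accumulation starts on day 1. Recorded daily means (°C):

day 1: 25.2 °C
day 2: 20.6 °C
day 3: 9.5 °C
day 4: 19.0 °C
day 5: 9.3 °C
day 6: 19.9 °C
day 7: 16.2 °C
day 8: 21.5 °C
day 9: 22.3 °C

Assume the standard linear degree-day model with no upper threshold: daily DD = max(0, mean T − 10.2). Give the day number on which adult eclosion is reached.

day 8

Daily DD above 10.2 °C: 15.0, 10.4, 0.0, 8.8, 0.0, 9.7, 6.0, 11.3, 12.1.
Cumulative: 15.0, 25.4, 25.4, 34.2, 34.2, 43.9, 49.9, 61.2, 73.3.
The total first reaches 54 DD on day 8.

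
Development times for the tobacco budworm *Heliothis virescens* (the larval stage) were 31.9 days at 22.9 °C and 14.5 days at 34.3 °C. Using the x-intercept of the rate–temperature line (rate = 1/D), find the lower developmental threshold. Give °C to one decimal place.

13.4 °C

Equal thermal constants: D₁(T₁ − T_b) = D₂(T₂ − T_b).
31.9·(22.9 − T_b) = 14.5·(34.3 − T_b)
T_b = (31.9·22.9 − 14.5·34.3) / (31.9 − 14.5) = 233.16 / 17.4 = 13.400 °C ≈ 13.4 °C.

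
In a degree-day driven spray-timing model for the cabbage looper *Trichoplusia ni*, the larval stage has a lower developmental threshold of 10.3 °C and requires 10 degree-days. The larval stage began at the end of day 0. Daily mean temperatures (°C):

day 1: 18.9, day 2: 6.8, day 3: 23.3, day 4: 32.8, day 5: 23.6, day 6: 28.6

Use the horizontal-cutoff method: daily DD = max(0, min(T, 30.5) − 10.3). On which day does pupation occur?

Daily DD above 10.3 °C (capped at 20.2): 8.6, 0.0, 13.0, 20.2, 13.3, 18.3.
Cumulative: 8.6, 8.6, 21.6, 41.8, 55.1, 73.4.
The total first reaches 10 DD on day 3.

day 3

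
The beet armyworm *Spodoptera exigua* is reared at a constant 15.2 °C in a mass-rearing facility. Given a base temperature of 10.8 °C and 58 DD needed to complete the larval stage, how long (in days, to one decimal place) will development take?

13.2 days

Daily accumulation = 15.2 − 10.8 = 4.4 DD/day.
Duration = 58 / 4.4 = 13.182 ≈ 13.2 days.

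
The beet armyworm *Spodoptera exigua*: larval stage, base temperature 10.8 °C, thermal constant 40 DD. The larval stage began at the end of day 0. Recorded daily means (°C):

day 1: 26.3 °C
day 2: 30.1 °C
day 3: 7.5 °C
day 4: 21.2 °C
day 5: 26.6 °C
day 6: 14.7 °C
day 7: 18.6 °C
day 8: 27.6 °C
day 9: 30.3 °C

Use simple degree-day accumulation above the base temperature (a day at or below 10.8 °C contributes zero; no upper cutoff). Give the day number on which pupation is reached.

day 4

Daily DD above 10.8 °C: 15.5, 19.3, 0.0, 10.4, 15.8, 3.9, 7.8, 16.8, 19.5.
Cumulative: 15.5, 34.8, 34.8, 45.2, 61.0, 64.9, 72.7, 89.5, 109.0.
The total first reaches 40 DD on day 4.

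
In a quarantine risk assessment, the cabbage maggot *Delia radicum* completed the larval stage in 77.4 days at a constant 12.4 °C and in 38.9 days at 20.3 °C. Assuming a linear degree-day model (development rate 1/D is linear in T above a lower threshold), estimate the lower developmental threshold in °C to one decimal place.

Equal thermal constants: D₁(T₁ − T_b) = D₂(T₂ − T_b).
77.4·(12.4 − T_b) = 38.9·(20.3 − T_b)
T_b = (77.4·12.4 − 38.9·20.3) / (77.4 − 38.9) = 170.09 / 38.5 = 4.418 °C ≈ 4.4 °C.

4.4 °C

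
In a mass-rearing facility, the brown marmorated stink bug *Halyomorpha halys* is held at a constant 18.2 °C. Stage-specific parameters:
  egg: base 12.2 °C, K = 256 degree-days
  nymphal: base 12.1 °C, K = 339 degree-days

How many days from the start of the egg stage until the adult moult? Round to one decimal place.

egg: 256 / (18.2 − 12.2) = 256 / 6.0 = 42.667 d.
nymphal: 339 / (18.2 − 12.1) = 339 / 6.1 = 55.574 d.
Sum = 98.240 ≈ 98.2 days.

98.2 days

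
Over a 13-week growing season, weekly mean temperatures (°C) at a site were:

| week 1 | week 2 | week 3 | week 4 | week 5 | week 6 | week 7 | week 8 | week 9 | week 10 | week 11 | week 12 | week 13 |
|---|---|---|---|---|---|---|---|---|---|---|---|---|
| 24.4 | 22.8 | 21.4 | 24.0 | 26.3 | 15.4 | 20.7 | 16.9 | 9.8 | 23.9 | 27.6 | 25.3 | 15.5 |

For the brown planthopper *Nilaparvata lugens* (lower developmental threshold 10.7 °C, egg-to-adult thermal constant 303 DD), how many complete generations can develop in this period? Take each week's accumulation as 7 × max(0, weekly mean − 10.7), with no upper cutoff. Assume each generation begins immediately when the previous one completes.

3 generations

Weekly DD (7 × max(0, T̄ − 10.7)): 95.9, 84.7, 74.9, 93.1, 109.2, 32.9, 70.0, 43.4, 0.0, 92.4, 118.3, 102.2, 33.6.
Season total = 950.6 DD.
Complete generations = ⌊950.6 / 303⌋ = 3.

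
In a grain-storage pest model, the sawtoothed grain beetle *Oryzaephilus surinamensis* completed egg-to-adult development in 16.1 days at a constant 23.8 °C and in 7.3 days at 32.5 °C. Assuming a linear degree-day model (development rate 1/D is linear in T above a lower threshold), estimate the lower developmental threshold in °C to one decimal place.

16.6 °C

Under the model K = D·(T − T_b), so D₁·(T₁ − T_b) = D₂·(T₂ − T_b).
16.1·(23.8 − T_b) = 7.3·(32.5 − T_b)
T_b = (16.1·23.8 − 7.3·32.5) / (16.1 − 7.3) = 145.93 / 8.8 = 16.583 °C ≈ 16.6 °C.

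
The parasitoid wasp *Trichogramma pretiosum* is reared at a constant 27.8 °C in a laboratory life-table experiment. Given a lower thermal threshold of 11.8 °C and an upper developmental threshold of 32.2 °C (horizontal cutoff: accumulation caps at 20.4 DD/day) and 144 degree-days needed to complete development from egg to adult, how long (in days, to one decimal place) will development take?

9.0 days

Daily accumulation = 27.8 − 11.8 = 16.0 DD/day.
Duration = 144 / 16.0 = 9.000 ≈ 9.0 days.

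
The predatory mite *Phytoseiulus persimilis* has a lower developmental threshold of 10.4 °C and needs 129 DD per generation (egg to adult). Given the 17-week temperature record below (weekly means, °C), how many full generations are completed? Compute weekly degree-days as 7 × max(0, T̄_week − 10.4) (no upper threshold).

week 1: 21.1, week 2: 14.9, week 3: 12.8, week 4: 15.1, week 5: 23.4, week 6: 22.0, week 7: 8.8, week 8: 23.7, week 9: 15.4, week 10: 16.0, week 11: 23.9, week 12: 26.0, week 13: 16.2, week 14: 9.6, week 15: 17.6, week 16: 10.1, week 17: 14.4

6 generations

Weekly DD (7 × max(0, T̄ − 10.4)): 74.9, 31.5, 16.8, 32.9, 91.0, 81.2, 0.0, 93.1, 35.0, 39.2, 94.5, 109.2, 40.6, 0.0, 50.4, 0.0, 28.0.
Season total = 818.3 DD.
Complete generations = ⌊818.3 / 129⌋ = 6.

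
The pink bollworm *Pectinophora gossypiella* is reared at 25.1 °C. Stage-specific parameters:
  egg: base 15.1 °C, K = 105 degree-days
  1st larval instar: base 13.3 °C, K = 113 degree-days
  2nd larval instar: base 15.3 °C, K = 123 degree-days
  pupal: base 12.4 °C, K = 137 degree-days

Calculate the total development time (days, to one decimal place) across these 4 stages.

egg: 105 / (25.1 − 15.1) = 105 / 10.0 = 10.500 d.
1st larval instar: 113 / (25.1 − 13.3) = 113 / 11.8 = 9.576 d.
2nd larval instar: 123 / (25.1 − 15.3) = 123 / 9.8 = 12.551 d.
pupal: 137 / (25.1 − 12.4) = 137 / 12.7 = 10.787 d.
Sum = 43.415 ≈ 43.4 days.

43.4 days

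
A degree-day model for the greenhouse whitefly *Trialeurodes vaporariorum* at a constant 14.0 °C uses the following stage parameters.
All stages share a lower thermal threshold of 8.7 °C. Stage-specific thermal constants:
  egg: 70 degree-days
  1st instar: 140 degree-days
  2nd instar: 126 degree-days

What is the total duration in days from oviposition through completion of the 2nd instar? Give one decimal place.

Daily accumulation at 14.0 °C = 14.0 − 8.7 = 5.3 DD/day.
Total K = 70 + 140 + 126 = 336 DD.
Total duration = 336 / 5.3 = 63.396 ≈ 63.4 days.

63.4 days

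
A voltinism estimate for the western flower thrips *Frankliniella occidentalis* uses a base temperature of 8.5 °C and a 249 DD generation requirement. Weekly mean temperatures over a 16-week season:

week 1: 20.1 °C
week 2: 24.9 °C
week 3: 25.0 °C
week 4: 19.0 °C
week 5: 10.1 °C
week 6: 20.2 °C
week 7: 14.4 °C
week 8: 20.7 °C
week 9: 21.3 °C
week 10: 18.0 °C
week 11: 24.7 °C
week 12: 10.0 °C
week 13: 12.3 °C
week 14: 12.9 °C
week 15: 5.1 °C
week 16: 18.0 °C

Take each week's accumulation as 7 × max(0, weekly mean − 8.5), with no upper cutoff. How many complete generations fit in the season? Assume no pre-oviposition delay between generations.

4 generations

Weekly DD (7 × max(0, T̄ − 8.5)): 81.2, 114.8, 115.5, 73.5, 11.2, 81.9, 41.3, 85.4, 89.6, 66.5, 113.4, 10.5, 26.6, 30.8, 0.0, 66.5.
Season total = 1008.7 DD.
Complete generations = ⌊1008.7 / 249⌋ = 4.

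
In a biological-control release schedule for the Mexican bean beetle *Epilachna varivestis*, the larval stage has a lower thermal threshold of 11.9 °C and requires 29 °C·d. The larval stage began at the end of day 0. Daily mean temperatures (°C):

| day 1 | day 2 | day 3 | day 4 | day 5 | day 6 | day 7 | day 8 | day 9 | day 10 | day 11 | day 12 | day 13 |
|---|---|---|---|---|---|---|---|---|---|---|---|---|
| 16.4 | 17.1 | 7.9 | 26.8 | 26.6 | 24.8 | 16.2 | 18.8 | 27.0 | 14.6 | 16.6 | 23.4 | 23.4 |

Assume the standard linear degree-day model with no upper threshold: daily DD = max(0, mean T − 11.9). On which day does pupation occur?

day 5

Daily DD above 11.9 °C: 4.5, 5.2, 0.0, 14.9, 14.7, 12.9, 4.3, 6.9, 15.1, 2.7, 4.7, 11.5, 11.5.
Cumulative: 4.5, 9.7, 9.7, 24.6, 39.3, 52.2, 56.5, 63.4, 78.5, 81.2, 85.9, 97.4, 108.9.
The total first reaches 29 DD on day 5.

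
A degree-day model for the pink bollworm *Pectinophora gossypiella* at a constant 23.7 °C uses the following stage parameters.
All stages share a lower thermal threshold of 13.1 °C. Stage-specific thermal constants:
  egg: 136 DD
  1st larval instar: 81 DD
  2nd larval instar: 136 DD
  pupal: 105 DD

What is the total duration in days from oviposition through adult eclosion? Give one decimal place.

43.2 days

Daily accumulation at 23.7 °C = 23.7 − 13.1 = 10.6 DD/day.
Total K = 136 + 81 + 136 + 105 = 458 DD.
Total duration = 458 / 10.6 = 43.208 ≈ 43.2 days.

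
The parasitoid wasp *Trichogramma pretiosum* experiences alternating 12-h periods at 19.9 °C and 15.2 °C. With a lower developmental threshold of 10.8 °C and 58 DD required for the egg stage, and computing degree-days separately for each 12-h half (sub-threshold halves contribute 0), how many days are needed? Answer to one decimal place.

8.6 days

Day half: max(0, 19.9 − 10.8) × 0.5 = 9.1 × 0.5 = 4.55 DD.
Night half: max(0, 15.2 − 10.8) × 0.5 = 4.4 × 0.5 = 2.20 DD.
Per 24 h: 6.75 DD/day.
Duration = 58 / 6.75 = 8.593 ≈ 8.6 days.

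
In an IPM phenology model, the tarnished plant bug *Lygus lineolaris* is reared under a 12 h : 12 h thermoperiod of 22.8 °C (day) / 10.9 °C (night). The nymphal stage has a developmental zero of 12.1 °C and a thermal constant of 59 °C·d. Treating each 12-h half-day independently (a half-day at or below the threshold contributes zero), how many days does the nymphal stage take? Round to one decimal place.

11.0 days

Day half: max(0, 22.8 − 12.1) × 0.5 = 10.7 × 0.5 = 5.35 DD.
Night half: max(0, 10.9 − 12.1) × 0.5 = 0.0 × 0.5 = 0.00 DD.
Per 24 h: 5.35 DD/day.
Duration = 59 / 5.35 = 11.028 ≈ 11.0 days.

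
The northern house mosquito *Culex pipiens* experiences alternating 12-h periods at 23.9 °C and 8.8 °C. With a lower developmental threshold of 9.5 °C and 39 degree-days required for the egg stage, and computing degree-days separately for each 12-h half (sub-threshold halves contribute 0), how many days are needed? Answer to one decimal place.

5.4 days

Day half: max(0, 23.9 − 9.5) × 0.5 = 14.4 × 0.5 = 7.20 DD.
Night half: max(0, 8.8 − 9.5) × 0.5 = 0.0 × 0.5 = 0.00 DD.
Per 24 h: 7.20 DD/day.
Duration = 39 / 7.20 = 5.417 ≈ 5.4 days.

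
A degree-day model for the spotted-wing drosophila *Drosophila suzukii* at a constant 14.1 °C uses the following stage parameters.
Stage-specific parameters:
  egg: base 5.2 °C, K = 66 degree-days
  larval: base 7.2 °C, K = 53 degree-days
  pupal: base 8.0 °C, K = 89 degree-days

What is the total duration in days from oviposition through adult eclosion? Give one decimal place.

egg: 66 / (14.1 − 5.2) = 66 / 8.9 = 7.416 d.
larval: 53 / (14.1 − 7.2) = 53 / 6.9 = 7.681 d.
pupal: 89 / (14.1 − 8.0) = 89 / 6.1 = 14.590 d.
Sum = 29.687 ≈ 29.7 days.

29.7 days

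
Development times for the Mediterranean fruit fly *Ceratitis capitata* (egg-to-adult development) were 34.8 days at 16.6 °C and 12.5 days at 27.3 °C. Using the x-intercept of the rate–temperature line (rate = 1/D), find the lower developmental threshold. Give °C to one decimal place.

Equal thermal constants: D₁(T₁ − T_b) = D₂(T₂ − T_b).
34.8·(16.6 − T_b) = 12.5·(27.3 − T_b)
T_b = (34.8·16.6 − 12.5·27.3) / (34.8 − 12.5) = 236.43 / 22.3 = 10.602 °C ≈ 10.6 °C.

10.6 °C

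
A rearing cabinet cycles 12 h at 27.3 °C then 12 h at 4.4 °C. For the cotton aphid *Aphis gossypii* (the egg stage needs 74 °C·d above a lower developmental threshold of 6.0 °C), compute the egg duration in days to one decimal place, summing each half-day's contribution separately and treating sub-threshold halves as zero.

Day half: max(0, 27.3 − 6.0) × 0.5 = 21.3 × 0.5 = 10.65 DD.
Night half: max(0, 4.4 − 6.0) × 0.5 = 0.0 × 0.5 = 0.00 DD.
Per 24 h: 10.65 DD/day.
Duration = 74 / 10.65 = 6.948 ≈ 6.9 days.

6.9 days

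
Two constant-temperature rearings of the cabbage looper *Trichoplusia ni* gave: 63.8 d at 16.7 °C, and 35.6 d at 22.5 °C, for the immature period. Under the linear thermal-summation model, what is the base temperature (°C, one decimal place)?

Equal thermal constants: D₁(T₁ − T_b) = D₂(T₂ − T_b).
63.8·(16.7 − T_b) = 35.6·(22.5 − T_b)
T_b = (63.8·16.7 − 35.6·22.5) / (63.8 − 35.6) = 264.46 / 28.2 = 9.378 °C ≈ 9.4 °C.

9.4 °C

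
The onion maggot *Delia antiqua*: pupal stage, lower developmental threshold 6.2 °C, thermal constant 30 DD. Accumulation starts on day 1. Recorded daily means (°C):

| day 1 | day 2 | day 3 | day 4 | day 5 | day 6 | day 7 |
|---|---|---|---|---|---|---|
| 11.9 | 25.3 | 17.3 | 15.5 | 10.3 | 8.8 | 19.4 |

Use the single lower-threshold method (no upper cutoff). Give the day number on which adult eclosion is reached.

Daily DD above 6.2 °C: 5.7, 19.1, 11.1, 9.3, 4.1, 2.6, 13.2.
Cumulative: 5.7, 24.8, 35.9, 45.2, 49.3, 51.9, 65.1.
The total first reaches 30 DD on day 3.

day 3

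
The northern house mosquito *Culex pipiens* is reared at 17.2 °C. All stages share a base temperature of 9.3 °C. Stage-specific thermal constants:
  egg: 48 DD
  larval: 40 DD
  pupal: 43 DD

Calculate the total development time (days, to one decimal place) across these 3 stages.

Daily accumulation at 17.2 °C = 17.2 − 9.3 = 7.9 DD/day.
Total K = 48 + 40 + 43 = 131 DD.
Total duration = 131 / 7.9 = 16.582 ≈ 16.6 days.

16.6 days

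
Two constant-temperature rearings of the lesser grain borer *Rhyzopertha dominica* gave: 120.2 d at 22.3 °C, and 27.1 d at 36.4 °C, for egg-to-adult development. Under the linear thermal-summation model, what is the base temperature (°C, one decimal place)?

18.2 °C

Linear rate model ⇒ the product D·(T − T_b) is constant across temperatures.
120.2·(22.3 − T_b) = 27.1·(36.4 − T_b)
T_b = (120.2·22.3 − 27.1·36.4) / (120.2 − 27.1) = 1694.02 / 93.1 = 18.196 °C ≈ 18.2 °C.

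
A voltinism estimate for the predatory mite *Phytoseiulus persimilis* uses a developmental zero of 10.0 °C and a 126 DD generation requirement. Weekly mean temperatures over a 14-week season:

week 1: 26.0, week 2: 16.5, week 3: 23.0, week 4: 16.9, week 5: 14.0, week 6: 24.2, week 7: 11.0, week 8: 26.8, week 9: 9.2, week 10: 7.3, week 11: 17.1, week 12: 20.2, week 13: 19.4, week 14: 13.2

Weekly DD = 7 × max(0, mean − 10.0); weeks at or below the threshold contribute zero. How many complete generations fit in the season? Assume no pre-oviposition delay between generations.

6 generations

Weekly DD (7 × max(0, T̄ − 10.0)): 112.0, 45.5, 91.0, 48.3, 28.0, 99.4, 7.0, 117.6, 0.0, 0.0, 49.7, 71.4, 65.8, 22.4.
Season total = 758.1 DD.
Complete generations = ⌊758.1 / 126⌋ = 6.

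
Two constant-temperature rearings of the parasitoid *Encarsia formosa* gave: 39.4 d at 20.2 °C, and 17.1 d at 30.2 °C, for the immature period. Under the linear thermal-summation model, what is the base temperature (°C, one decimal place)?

12.5 °C

Linear rate model ⇒ the product D·(T − T_b) is constant across temperatures.
39.4·(20.2 − T_b) = 17.1·(30.2 − T_b)
T_b = (39.4·20.2 − 17.1·30.2) / (39.4 − 17.1) = 279.46 / 22.3 = 12.532 °C ≈ 12.5 °C.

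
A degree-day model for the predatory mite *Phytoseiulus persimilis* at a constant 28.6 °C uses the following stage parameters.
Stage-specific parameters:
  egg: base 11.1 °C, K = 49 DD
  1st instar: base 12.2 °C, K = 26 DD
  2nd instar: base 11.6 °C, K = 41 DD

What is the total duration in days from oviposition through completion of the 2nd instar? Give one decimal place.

egg: 49 / (28.6 − 11.1) = 49 / 17.5 = 2.800 d.
1st instar: 26 / (28.6 − 12.2) = 26 / 16.4 = 1.585 d.
2nd instar: 41 / (28.6 − 11.6) = 41 / 17.0 = 2.412 d.
Sum = 6.797 ≈ 6.8 days.

6.8 days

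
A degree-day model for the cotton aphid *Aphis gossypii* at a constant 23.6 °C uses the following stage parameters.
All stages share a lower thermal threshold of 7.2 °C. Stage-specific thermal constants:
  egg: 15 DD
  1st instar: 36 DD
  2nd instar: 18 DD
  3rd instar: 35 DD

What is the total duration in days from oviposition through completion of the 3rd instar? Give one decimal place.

6.3 days

Daily accumulation at 23.6 °C = 23.6 − 7.2 = 16.4 DD/day.
Total K = 15 + 36 + 18 + 35 = 104 DD.
Total duration = 104 / 16.4 = 6.341 ≈ 6.3 days.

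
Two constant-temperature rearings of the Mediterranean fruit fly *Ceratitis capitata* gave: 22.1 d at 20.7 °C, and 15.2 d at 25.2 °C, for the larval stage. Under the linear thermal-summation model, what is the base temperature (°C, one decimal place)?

10.8 °C

Linear rate model ⇒ the product D·(T − T_b) is constant across temperatures.
22.1·(20.7 − T_b) = 15.2·(25.2 − T_b)
T_b = (22.1·20.7 − 15.2·25.2) / (22.1 − 15.2) = 74.43 / 6.9 = 10.787 °C ≈ 10.8 °C.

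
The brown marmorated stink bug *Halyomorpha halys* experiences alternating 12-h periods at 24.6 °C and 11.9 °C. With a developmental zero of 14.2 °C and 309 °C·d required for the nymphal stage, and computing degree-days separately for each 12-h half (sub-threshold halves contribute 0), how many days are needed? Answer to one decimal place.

59.4 days

Day half: max(0, 24.6 − 14.2) × 0.5 = 10.4 × 0.5 = 5.20 DD.
Night half: max(0, 11.9 − 14.2) × 0.5 = 0.0 × 0.5 = 0.00 DD.
Per 24 h: 5.20 DD/day.
Duration = 309 / 5.20 = 59.423 ≈ 59.4 days.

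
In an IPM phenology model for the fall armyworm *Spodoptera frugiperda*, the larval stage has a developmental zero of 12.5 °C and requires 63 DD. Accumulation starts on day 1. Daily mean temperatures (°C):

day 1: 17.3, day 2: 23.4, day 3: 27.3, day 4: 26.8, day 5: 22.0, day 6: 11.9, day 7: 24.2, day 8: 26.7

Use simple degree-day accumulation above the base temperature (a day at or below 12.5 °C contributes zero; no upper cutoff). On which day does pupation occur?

Daily DD above 12.5 °C: 4.8, 10.9, 14.8, 14.3, 9.5, 0.0, 11.7, 14.2.
Cumulative: 4.8, 15.7, 30.5, 44.8, 54.3, 54.3, 66.0, 80.2.
The total first reaches 63 DD on day 7.

day 7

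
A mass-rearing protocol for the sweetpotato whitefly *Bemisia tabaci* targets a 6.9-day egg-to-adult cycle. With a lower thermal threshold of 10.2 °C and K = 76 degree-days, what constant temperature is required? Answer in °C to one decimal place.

Required daily accumulation = 76 / 6.9 = 11.014 DD/day.
T = T_base + 11.014 = 10.2 + 11.014 = 21.214 ≈ 21.2 °C.

21.2 °C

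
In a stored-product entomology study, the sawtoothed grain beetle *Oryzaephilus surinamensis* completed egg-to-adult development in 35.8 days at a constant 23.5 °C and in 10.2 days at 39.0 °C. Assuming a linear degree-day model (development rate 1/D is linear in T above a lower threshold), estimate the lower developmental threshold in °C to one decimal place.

17.3 °C

Linear rate model ⇒ the product D·(T − T_b) is constant across temperatures.
35.8·(23.5 − T_b) = 10.2·(39.0 − T_b)
T_b = (35.8·23.5 − 10.2·39.0) / (35.8 − 10.2) = 443.50 / 25.6 = 17.324 °C ≈ 17.3 °C.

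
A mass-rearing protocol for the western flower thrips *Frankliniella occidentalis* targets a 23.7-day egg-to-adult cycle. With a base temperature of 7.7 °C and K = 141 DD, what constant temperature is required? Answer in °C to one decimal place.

Required daily accumulation = 141 / 23.7 = 5.949 DD/day.
T = T_base + 5.949 = 7.7 + 5.949 = 13.649 ≈ 13.6 °C.

13.6 °C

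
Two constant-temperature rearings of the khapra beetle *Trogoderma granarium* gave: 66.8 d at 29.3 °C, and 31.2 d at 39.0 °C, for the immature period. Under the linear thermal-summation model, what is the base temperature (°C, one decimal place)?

20.8 °C

Equal thermal constants: D₁(T₁ − T_b) = D₂(T₂ − T_b).
66.8·(29.3 − T_b) = 31.2·(39.0 − T_b)
T_b = (66.8·29.3 − 31.2·39.0) / (66.8 − 31.2) = 740.44 / 35.6 = 20.799 °C ≈ 20.8 °C.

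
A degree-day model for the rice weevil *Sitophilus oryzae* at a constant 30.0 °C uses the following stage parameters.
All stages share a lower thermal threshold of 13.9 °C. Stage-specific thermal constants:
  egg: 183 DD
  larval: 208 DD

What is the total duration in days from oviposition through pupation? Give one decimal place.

24.3 days

Daily accumulation at 30.0 °C = 30.0 − 13.9 = 16.1 DD/day.
Total K = 183 + 208 = 391 DD.
Total duration = 391 / 16.1 = 24.286 ≈ 24.3 days.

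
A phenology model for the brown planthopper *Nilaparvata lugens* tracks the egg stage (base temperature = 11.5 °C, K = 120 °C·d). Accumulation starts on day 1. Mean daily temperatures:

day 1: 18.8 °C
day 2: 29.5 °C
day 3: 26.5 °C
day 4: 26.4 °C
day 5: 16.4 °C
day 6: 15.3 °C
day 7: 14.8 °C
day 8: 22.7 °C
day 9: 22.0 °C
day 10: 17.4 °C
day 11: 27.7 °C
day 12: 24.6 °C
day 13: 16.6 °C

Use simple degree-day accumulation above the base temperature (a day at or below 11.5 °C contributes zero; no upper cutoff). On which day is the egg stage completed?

Daily DD above 11.5 °C: 7.3, 18.0, 15.0, 14.9, 4.9, 3.8, 3.3, 11.2, 10.5, 5.9, 16.2, 13.1, 5.1.
Cumulative: 7.3, 25.3, 40.3, 55.2, 60.1, 63.9, 67.2, 78.4, 88.9, 94.8, 111.0, 124.1, 129.2.
The total first reaches 120 DD on day 12.

day 12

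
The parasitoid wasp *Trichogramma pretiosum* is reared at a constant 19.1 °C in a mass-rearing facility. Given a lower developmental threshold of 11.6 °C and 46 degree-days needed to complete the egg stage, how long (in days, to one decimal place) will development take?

6.1 days

Daily accumulation = 19.1 − 11.6 = 7.5 DD/day.
Duration = 46 / 7.5 = 6.133 ≈ 6.1 days.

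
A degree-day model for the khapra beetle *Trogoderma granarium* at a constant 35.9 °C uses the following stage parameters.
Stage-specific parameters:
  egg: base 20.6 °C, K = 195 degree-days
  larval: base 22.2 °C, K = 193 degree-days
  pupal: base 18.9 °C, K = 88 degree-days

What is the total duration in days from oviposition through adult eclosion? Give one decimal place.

32.0 days

egg: 195 / (35.9 − 20.6) = 195 / 15.3 = 12.745 d.
larval: 193 / (35.9 − 22.2) = 193 / 13.7 = 14.088 d.
pupal: 88 / (35.9 − 18.9) = 88 / 17.0 = 5.176 d.
Sum = 32.009 ≈ 32.0 days.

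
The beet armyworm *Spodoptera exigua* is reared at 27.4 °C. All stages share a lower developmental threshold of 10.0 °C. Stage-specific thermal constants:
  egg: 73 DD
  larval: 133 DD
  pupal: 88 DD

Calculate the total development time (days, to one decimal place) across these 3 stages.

16.9 days

Daily accumulation at 27.4 °C = 27.4 − 10.0 = 17.4 DD/day.
Total K = 73 + 133 + 88 = 294 DD.
Total duration = 294 / 17.4 = 16.897 ≈ 16.9 days.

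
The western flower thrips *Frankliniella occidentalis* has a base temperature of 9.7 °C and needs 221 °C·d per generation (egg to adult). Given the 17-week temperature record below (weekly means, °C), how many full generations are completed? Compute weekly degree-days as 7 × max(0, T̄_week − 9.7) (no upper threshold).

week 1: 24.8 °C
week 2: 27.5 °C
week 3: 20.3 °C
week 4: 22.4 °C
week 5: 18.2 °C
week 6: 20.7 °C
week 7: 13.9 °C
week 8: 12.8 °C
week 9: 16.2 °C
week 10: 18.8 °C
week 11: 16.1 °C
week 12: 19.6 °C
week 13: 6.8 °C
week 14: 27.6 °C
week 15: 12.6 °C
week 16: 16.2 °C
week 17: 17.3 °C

Weekly DD (7 × max(0, T̄ − 9.7)): 105.7, 124.6, 74.2, 88.9, 59.5, 77.0, 29.4, 21.7, 45.5, 63.7, 44.8, 69.3, 0.0, 125.3, 20.3, 45.5, 53.2.
Season total = 1048.6 DD.
Complete generations = ⌊1048.6 / 221⌋ = 4.

4 generations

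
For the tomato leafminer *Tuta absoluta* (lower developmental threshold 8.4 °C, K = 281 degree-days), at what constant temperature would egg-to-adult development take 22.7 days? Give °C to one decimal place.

Required daily accumulation = 281 / 22.7 = 12.379 DD/day.
T = T_base + 12.379 = 8.4 + 12.379 = 20.779 ≈ 20.8 °C.

20.8 °C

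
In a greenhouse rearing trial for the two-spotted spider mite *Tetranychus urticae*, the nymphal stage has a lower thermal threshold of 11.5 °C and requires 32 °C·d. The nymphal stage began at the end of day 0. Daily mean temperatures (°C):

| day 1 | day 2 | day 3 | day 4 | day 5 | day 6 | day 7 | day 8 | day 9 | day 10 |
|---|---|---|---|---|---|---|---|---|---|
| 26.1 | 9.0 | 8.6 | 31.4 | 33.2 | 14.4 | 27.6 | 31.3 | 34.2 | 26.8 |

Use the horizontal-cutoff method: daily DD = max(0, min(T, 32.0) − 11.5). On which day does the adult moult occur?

Daily DD above 11.5 °C (capped at 20.5): 14.6, 0.0, 0.0, 19.9, 20.5, 2.9, 16.1, 19.8, 20.5, 15.3.
Cumulative: 14.6, 14.6, 14.6, 34.5, 55.0, 57.9, 74.0, 93.8, 114.3, 129.6.
The total first reaches 32 DD on day 4.

day 4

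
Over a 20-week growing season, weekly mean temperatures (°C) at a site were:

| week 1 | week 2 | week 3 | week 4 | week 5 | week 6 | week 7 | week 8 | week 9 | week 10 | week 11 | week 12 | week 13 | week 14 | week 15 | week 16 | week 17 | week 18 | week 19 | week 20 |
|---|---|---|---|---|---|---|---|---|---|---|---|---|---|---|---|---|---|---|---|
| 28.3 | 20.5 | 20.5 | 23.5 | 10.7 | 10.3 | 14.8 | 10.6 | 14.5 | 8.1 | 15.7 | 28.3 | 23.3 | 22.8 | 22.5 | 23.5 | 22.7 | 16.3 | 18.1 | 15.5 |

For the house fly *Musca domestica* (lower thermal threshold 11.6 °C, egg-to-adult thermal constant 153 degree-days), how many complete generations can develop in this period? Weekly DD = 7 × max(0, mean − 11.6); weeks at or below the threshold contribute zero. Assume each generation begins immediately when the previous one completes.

Weekly DD (7 × max(0, T̄ − 11.6)): 116.9, 62.3, 62.3, 83.3, 0.0, 0.0, 22.4, 0.0, 20.3, 0.0, 28.7, 116.9, 81.9, 78.4, 76.3, 83.3, 77.7, 32.9, 45.5, 27.3.
Season total = 1016.4 DD.
Complete generations = ⌊1016.4 / 153⌋ = 6.

6 generations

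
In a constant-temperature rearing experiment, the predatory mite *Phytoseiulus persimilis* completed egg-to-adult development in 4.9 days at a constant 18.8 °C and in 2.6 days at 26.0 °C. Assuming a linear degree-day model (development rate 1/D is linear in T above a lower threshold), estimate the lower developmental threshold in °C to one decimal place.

Under the model K = D·(T − T_b), so D₁·(T₁ − T_b) = D₂·(T₂ − T_b).
4.9·(18.8 − T_b) = 2.6·(26.0 − T_b)
T_b = (4.9·18.8 − 2.6·26.0) / (4.9 − 2.6) = 24.52 / 2.3 = 10.661 °C ≈ 10.7 °C.

10.7 °C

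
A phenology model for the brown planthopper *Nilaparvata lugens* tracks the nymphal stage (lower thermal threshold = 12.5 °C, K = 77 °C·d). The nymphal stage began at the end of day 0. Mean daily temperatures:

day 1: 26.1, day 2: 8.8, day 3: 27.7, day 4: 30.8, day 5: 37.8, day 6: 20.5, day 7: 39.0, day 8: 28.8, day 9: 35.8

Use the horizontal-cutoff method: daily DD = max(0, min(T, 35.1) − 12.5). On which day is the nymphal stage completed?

day 6

Daily DD above 12.5 °C (capped at 22.6): 13.6, 0.0, 15.2, 18.3, 22.6, 8.0, 22.6, 16.3, 22.6.
Cumulative: 13.6, 13.6, 28.8, 47.1, 69.7, 77.7, 100.3, 116.6, 139.2.
The total first reaches 77 DD on day 6.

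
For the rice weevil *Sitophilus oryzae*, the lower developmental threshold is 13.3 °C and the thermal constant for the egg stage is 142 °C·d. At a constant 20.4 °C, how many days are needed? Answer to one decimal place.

20.0 days

Daily accumulation = 20.4 − 13.3 = 7.1 DD/day.
Duration = 142 / 7.1 = 20.000 ≈ 20.0 days.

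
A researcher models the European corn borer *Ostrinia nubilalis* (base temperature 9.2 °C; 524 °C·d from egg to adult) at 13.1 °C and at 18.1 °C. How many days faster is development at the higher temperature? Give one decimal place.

75.5 days

At 13.1 °C: 524 / (13.1 − 9.2) = 524 / 3.9 = 134.359 d.
At 18.1 °C: 524 / (18.1 − 9.2) = 524 / 8.9 = 58.876 d.
Difference = |134.359 − 58.876| = 75.483 ≈ 75.5 days.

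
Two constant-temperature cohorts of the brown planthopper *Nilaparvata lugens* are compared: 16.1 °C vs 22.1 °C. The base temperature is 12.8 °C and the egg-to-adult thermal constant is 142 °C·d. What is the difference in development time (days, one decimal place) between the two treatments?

At 16.1 °C: 142 / (16.1 − 12.8) = 142 / 3.3 = 43.030 d.
At 22.1 °C: 142 / (22.1 − 12.8) = 142 / 9.3 = 15.269 d.
Difference = |43.030 − 15.269| = 27.761 ≈ 27.8 days.

27.8 days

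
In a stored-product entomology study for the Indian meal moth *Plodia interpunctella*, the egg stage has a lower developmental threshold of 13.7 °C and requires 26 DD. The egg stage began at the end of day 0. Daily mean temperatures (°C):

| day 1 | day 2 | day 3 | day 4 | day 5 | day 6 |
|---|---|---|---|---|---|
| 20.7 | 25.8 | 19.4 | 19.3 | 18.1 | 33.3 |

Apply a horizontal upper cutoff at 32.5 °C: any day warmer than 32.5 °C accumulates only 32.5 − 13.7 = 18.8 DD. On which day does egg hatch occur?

day 4

Daily DD above 13.7 °C (capped at 18.8): 7.0, 12.1, 5.7, 5.6, 4.4, 18.8.
Cumulative: 7.0, 19.1, 24.8, 30.4, 34.8, 53.6.
The total first reaches 26 DD on day 4.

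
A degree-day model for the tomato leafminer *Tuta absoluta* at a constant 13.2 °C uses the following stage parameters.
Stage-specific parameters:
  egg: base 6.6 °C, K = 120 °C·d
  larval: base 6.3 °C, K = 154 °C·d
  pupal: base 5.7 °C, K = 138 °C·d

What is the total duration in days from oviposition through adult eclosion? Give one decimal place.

58.9 days

egg: 120 / (13.2 − 6.6) = 120 / 6.6 = 18.182 d.
larval: 154 / (13.2 − 6.3) = 154 / 6.9 = 22.319 d.
pupal: 138 / (13.2 − 5.7) = 138 / 7.5 = 18.400 d.
Sum = 58.901 ≈ 58.9 days.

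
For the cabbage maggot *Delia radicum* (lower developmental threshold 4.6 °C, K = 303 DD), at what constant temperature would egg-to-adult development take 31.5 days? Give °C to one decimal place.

14.2 °C

Required daily accumulation = 303 / 31.5 = 9.619 DD/day.
T = T_base + 9.619 = 4.6 + 9.619 = 14.219 ≈ 14.2 °C.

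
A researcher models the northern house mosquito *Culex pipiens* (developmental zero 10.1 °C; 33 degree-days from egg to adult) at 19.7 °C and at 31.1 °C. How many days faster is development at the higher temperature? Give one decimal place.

At 19.7 °C: 33 / (19.7 − 10.1) = 33 / 9.6 = 3.438 d.
At 31.1 °C: 33 / (31.1 − 10.1) = 33 / 21.0 = 1.571 d.
Difference = |3.438 − 1.571| = 1.866 ≈ 1.9 days.

1.9 days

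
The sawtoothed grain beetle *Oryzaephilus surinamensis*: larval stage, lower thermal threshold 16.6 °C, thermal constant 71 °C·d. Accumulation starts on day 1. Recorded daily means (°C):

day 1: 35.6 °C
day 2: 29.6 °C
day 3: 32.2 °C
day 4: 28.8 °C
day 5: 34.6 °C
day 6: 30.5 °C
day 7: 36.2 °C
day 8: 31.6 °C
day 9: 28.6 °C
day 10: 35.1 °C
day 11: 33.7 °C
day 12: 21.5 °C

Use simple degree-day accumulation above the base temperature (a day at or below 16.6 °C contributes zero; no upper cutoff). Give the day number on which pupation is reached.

Daily DD above 16.6 °C: 19.0, 13.0, 15.6, 12.2, 18.0, 13.9, 19.6, 15.0, 12.0, 18.5, 17.1, 4.9.
Cumulative: 19.0, 32.0, 47.6, 59.8, 77.8, 91.7, 111.3, 126.3, 138.3, 156.8, 173.9, 178.8.
The total first reaches 71 DD on day 5.

day 5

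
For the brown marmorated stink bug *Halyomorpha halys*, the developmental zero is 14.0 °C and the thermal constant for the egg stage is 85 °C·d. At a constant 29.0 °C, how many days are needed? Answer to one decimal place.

Daily accumulation = 29.0 − 14.0 = 15.0 DD/day.
Duration = 85 / 15.0 = 5.667 ≈ 5.7 days.

5.7 days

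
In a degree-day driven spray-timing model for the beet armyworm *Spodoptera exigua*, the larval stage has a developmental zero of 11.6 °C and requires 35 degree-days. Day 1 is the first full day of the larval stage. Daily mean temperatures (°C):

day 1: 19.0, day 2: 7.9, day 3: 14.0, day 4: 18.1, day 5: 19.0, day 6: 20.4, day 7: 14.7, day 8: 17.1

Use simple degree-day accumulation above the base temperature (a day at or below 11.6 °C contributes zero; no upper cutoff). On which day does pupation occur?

Daily DD above 11.6 °C: 7.4, 0.0, 2.4, 6.5, 7.4, 8.8, 3.1, 5.5.
Cumulative: 7.4, 7.4, 9.8, 16.3, 23.7, 32.5, 35.6, 41.1.
The total first reaches 35 DD on day 7.

day 7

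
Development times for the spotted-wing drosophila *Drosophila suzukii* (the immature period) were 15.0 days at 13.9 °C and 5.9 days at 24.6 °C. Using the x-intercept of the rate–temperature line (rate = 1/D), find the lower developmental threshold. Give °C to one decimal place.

Under the model K = D·(T − T_b), so D₁·(T₁ − T_b) = D₂·(T₂ − T_b).
15.0·(13.9 − T_b) = 5.9·(24.6 − T_b)
T_b = (15.0·13.9 − 5.9·24.6) / (15.0 − 5.9) = 63.36 / 9.1 = 6.963 °C ≈ 7.0 °C.

7.0 °C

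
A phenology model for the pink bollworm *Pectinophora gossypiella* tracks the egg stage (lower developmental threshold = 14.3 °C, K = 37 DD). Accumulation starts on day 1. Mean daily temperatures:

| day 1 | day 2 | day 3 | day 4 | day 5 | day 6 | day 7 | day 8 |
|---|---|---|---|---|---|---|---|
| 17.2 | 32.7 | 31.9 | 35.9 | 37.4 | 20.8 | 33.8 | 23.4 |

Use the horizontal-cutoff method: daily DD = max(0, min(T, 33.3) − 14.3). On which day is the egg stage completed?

Daily DD above 14.3 °C (capped at 19.0): 2.9, 18.4, 17.6, 19.0, 19.0, 6.5, 19.0, 9.1.
Cumulative: 2.9, 21.3, 38.9, 57.9, 76.9, 83.4, 102.4, 111.5.
The total first reaches 37 DD on day 3.

day 3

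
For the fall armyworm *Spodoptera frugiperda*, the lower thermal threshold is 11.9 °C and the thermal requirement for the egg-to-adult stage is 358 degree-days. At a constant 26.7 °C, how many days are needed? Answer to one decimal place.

Daily accumulation = 26.7 − 11.9 = 14.8 DD/day.
Duration = 358 / 14.8 = 24.189 ≈ 24.2 days.

24.2 days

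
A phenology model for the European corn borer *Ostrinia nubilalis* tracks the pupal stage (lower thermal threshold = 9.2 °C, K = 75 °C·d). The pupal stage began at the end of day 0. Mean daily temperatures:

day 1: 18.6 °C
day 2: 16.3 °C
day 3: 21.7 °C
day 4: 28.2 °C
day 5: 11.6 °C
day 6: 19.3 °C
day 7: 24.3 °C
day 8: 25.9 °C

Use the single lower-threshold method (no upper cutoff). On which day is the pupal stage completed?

Daily DD above 9.2 °C: 9.4, 7.1, 12.5, 19.0, 2.4, 10.1, 15.1, 16.7.
Cumulative: 9.4, 16.5, 29.0, 48.0, 50.4, 60.5, 75.6, 92.3.
The total first reaches 75 DD on day 7.

day 7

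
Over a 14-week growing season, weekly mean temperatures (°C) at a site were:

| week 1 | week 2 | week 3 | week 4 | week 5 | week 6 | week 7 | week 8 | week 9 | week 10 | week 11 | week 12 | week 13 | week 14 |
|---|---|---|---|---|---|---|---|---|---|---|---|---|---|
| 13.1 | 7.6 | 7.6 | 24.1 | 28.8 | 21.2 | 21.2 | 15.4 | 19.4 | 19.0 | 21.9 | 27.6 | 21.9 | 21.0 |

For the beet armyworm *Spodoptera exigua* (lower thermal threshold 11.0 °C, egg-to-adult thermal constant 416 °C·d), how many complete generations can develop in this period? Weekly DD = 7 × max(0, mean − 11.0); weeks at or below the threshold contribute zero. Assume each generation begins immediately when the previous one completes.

2 generations

Weekly DD (7 × max(0, T̄ − 11.0)): 14.7, 0.0, 0.0, 91.7, 124.6, 71.4, 71.4, 30.8, 58.8, 56.0, 76.3, 116.2, 76.3, 70.0.
Season total = 858.2 DD.
Complete generations = ⌊858.2 / 416⌋ = 2.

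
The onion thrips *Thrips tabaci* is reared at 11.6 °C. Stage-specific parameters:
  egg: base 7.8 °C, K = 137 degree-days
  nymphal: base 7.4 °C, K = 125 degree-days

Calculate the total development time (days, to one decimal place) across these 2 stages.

65.8 days

egg: 137 / (11.6 − 7.8) = 137 / 3.8 = 36.053 d.
nymphal: 125 / (11.6 − 7.4) = 125 / 4.2 = 29.762 d.
Sum = 65.815 ≈ 65.8 days.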